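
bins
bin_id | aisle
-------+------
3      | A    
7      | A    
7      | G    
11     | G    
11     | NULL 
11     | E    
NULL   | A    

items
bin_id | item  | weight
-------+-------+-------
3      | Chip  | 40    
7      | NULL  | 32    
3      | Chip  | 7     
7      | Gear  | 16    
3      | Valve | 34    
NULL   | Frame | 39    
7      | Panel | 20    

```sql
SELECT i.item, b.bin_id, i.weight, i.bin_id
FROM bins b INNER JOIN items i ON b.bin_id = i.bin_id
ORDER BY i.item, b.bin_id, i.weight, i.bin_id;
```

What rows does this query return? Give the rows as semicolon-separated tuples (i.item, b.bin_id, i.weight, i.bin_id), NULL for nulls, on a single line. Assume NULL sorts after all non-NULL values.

INNER JOIN keeps only pairs where the ON condition holds.
Matching on b.bin_id = i.bin_id. A NULL in a compared column never satisfies the condition.
Matched pairs: 9.

(Chip, 3, 7, 3); (Chip, 3, 40, 3); (Gear, 7, 16, 7); (Gear, 7, 16, 7); (Panel, 7, 20, 7); (Panel, 7, 20, 7); (Valve, 3, 34, 3); (NULL, 7, 32, 7); (NULL, 7, 32, 7)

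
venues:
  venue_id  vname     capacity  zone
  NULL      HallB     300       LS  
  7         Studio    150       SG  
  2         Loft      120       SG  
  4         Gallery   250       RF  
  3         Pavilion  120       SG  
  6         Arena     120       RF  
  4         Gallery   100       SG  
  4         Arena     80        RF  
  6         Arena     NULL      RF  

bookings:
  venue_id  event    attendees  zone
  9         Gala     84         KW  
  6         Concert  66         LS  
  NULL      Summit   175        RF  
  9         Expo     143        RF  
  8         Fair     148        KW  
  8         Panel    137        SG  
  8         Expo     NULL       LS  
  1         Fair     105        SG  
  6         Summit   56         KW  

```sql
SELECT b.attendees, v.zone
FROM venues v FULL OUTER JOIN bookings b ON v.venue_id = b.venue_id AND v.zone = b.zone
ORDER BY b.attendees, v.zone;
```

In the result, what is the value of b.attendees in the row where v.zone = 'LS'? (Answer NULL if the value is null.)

FULL OUTER JOIN keeps every row from both sides; unmatched rows get NULL for the other side's columns.
Matching on v.venue_id = b.venue_id AND v.zone = b.zone. A NULL in a compared column never satisfies the condition.
- v[0] venue_id=NULL, zone=LS → no match; kept with NULLs on the b side.
- v[1] venue_id=7, zone=SG → no match; kept with NULLs on the b side.
- v[2] venue_id=2, zone=SG → no match; kept with NULLs on the b side.
- v[3] venue_id=4, zone=RF → no match; kept with NULLs on the b side.
- v[4] venue_id=3, zone=SG → no match; kept with NULLs on the b side.
- v[5] venue_id=6, zone=RF → no match; kept with NULLs on the b side.
- v[6] venue_id=4, zone=SG → no match; kept with NULLs on the b side.
- v[7] venue_id=4, zone=RF → no match; kept with NULLs on the b side.
- v[8] venue_id=6, zone=RF → no match; kept with NULLs on the b side.
- plus 9 unmatched b row(s), each kept with NULL v columns.

NULL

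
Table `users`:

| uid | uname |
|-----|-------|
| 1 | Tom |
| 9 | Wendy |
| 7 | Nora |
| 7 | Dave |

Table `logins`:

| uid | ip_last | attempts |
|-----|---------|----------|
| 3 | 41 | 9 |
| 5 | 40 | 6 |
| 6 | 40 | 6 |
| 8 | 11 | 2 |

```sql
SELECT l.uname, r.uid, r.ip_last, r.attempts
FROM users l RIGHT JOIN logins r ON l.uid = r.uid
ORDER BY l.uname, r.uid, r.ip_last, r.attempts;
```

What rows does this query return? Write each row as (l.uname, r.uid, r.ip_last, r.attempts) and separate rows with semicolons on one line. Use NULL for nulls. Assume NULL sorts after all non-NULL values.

(NULL, 3, 41, 9); (NULL, 5, 40, 6); (NULL, 6, 40, 6); (NULL, 8, 11, 2)

RIGHT JOIN keeps every row from `logins`; unmatched rows get NULL for `users`'s columns.
Matching on l.uid = r.uid.
- l row (uid=1): no match.
- l row (uid=9): no match.
- l row (uid=7): no match.
- l row (uid=7): no match.
- 4 row(s) from r found no l partner → padded with NULL.
After projecting and ordering:
l.uname | r.uid | r.ip_last | r.attempts
NULL | 3 | 41 | 9
NULL | 5 | 40 | 6
NULL | 6 | 40 | 6
NULL | 8 | 11 | 2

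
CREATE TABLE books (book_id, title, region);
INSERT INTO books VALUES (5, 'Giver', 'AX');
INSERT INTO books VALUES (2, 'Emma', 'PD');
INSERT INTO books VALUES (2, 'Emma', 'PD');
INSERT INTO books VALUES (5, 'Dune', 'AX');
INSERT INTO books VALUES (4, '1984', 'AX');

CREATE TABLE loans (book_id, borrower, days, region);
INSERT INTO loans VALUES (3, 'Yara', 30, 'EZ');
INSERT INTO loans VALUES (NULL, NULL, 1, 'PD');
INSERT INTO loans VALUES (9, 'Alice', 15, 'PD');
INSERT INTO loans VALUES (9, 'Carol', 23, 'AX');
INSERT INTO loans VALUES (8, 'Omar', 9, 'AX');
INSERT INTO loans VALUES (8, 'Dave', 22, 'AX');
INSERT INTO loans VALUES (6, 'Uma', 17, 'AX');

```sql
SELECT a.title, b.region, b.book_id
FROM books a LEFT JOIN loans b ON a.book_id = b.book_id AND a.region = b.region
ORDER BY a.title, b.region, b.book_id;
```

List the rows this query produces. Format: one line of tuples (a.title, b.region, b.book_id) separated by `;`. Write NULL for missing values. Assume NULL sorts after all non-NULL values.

LEFT JOIN keeps every row from `books`; unmatched rows get NULL for `loans`'s columns.
Matching on a.book_id = b.book_id AND a.region = b.region. A NULL in a compared column never satisfies the condition.
- a (book_id=5, region=AX) has no partner → padded with NULL.
- a (book_id=2, region=PD) has no partner → padded with NULL.
- a (book_id=2, region=PD) has no partner → padded with NULL.
- a (book_id=5, region=AX) has no partner → padded with NULL.
- a (book_id=4, region=AX) has no partner → padded with NULL.
After projecting and ordering:
a.title | b.region | b.book_id
1984 | NULL | NULL
Dune | NULL | NULL
Emma | NULL | NULL
Emma | NULL | NULL
Giver | NULL | NULL

(1984, NULL, NULL); (Dune, NULL, NULL); (Emma, NULL, NULL); (Emma, NULL, NULL); (Giver, NULL, NULL)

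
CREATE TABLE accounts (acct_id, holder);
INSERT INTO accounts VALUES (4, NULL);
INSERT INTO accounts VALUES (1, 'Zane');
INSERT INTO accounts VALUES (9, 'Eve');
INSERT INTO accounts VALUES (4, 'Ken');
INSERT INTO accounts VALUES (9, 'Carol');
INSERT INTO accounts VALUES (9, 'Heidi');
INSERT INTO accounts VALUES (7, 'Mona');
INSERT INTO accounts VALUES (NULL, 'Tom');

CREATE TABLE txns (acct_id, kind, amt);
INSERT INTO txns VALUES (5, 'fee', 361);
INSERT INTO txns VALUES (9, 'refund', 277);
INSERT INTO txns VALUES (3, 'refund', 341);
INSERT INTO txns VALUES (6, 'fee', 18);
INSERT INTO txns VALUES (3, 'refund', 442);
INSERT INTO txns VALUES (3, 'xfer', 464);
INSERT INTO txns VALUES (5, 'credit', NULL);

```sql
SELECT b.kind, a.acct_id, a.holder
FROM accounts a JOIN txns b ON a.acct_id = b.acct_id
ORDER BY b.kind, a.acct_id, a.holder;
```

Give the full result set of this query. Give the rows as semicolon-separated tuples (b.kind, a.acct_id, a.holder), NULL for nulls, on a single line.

INNER JOIN keeps only pairs where the ON condition holds.
Matching on a.acct_id = b.acct_id. A NULL in a compared column never satisfies the condition.
Matched pairs: 3.

(refund, 9, Carol); (refund, 9, Eve); (refund, 9, Heidi)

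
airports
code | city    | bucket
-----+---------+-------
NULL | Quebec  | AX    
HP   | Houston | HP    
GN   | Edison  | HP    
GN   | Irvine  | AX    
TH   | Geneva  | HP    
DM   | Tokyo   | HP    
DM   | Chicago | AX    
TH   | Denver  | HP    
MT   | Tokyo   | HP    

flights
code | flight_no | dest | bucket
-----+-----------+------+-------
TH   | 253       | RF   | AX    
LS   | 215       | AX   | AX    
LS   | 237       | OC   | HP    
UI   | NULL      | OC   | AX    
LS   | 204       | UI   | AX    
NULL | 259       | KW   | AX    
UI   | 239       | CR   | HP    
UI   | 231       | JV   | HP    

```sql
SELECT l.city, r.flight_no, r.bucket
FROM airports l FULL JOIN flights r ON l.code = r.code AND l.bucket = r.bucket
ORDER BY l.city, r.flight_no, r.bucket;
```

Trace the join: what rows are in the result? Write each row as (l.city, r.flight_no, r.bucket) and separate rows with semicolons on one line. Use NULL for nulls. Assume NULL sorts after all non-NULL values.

FULL OUTER JOIN keeps every row from both sides; unmatched rows get NULL for the other side's columns.
Matching on l.code = r.code AND l.bucket = r.bucket. A NULL in a compared column never satisfies the condition.
Matched pairs: 0; unmatched l rows kept: 9; unmatched r rows kept: 8.

(Chicago, NULL, NULL); (Denver, NULL, NULL); (Edison, NULL, NULL); (Geneva, NULL, NULL); (Houston, NULL, NULL); (Irvine, NULL, NULL); (Quebec, NULL, NULL); (Tokyo, NULL, NULL); (Tokyo, NULL, NULL); (NULL, 204, AX); (NULL, 215, AX); (NULL, 231, HP); (NULL, 237, HP); (NULL, 239, HP); (NULL, 253, AX); (NULL, 259, AX); (NULL, NULL, AX)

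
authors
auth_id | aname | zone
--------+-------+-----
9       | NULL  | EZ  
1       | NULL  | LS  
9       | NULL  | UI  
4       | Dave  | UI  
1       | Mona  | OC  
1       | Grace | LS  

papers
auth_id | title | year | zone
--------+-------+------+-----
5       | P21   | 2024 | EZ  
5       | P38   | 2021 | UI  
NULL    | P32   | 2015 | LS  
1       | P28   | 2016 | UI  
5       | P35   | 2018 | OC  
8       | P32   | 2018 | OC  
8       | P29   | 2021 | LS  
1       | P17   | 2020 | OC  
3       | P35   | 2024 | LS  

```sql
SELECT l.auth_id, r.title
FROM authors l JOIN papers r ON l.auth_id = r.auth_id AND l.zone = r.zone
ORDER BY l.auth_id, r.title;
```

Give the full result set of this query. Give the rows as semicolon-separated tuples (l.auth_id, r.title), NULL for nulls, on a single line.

(1, P17)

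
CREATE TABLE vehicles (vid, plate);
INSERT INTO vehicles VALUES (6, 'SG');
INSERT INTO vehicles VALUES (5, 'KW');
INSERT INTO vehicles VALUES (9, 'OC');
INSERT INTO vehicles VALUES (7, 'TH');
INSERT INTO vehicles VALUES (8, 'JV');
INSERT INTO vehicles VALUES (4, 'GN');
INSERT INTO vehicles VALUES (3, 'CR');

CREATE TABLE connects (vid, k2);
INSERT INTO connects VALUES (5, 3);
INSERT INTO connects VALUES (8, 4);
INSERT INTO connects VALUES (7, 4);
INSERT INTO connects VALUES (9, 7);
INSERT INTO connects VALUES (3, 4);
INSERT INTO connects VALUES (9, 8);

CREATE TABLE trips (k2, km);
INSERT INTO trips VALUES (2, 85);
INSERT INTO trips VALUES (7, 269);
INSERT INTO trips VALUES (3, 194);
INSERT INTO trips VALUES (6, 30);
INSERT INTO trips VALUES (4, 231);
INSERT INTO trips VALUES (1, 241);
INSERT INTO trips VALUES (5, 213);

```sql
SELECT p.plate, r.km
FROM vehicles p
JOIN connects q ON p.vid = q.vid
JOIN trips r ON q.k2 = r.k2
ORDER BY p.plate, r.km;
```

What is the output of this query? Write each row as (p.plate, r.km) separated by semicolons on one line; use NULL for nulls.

(CR, 231); (JV, 231); (KW, 194); (OC, 269); (TH, 231)

Step 1 — p INNER JOIN q on vid → 6 row(s).
Then INNER JOIN `trips r` on k2: keep only rows whose q.k2 appears in r.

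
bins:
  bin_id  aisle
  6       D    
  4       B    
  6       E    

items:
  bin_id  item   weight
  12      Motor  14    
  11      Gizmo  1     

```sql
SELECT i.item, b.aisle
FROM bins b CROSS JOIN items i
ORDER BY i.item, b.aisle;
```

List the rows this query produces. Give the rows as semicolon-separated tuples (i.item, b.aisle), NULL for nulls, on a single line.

(Gizmo, B); (Gizmo, D); (Gizmo, E); (Motor, B); (Motor, D); (Motor, E)

CROSS JOIN pairs every row of `bins` with every row of `items`: 3 × 2 = 6 rows.
After projecting and ordering:
i.item | b.aisle
Gizmo | B
Gizmo | D
Gizmo | E
Motor | B
Motor | D
Motor | E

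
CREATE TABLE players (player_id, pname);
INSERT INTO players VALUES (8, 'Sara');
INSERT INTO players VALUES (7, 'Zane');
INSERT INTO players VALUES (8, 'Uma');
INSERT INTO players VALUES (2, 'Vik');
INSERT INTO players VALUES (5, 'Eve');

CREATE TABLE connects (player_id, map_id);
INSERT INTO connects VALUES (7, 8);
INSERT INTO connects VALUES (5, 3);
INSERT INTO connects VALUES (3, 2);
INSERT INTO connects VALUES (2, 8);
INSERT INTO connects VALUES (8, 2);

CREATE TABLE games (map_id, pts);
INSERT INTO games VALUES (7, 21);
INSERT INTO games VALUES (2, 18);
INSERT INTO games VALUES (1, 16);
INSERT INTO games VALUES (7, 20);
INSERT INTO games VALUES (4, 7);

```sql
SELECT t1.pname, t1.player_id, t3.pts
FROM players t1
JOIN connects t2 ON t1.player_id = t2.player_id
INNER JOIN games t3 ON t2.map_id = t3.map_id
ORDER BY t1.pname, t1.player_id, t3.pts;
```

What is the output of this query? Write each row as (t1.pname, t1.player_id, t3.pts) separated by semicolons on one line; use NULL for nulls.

Joins associate left-to-right: players INNER JOIN connects on player_id gives 5 intermediate row(s).
Then INNER JOIN `games t3` on map_id: keep only rows whose t2.map_id appears in t3.

(Sara, 8, 18); (Uma, 8, 18)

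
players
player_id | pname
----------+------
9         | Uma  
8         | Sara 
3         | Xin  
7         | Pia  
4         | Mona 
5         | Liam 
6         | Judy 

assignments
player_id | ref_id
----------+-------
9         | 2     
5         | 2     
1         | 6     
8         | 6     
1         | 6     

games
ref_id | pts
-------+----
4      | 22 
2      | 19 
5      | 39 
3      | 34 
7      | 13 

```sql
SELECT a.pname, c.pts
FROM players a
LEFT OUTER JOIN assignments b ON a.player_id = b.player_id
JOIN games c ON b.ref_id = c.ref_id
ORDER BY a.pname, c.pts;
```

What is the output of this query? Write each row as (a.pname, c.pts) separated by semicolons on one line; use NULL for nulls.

Step 1 — a LEFT JOIN b on player_id → 7 row(s).
Then INNER JOIN `games c` on ref_id: keep only rows whose b.ref_id appears in c.

(Liam, 19); (Uma, 19)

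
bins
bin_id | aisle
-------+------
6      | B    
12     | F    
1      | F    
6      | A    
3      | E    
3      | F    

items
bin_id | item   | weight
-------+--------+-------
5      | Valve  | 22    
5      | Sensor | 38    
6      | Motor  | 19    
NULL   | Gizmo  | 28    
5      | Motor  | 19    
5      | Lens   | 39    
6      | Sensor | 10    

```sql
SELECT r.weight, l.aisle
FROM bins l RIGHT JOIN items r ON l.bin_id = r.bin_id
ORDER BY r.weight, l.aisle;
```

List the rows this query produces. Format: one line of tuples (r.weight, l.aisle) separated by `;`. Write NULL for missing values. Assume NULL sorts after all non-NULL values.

(10, A); (10, B); (19, A); (19, B); (19, NULL); (22, NULL); (28, NULL); (38, NULL); (39, NULL)

RIGHT JOIN keeps every row from `items`; unmatched rows get NULL for `bins`'s columns.
Matching on l.bin_id = r.bin_id. A NULL in a compared column never satisfies the condition.
- l[0] bin_id=6 → 2 match(es) in r → 2 row(s).
- l[1] bin_id=12 → no match.
- l[2] bin_id=1 → no match.
- l[3] bin_id=6 → 2 match(es) in r → 2 row(s).
- l[4] bin_id=3 → no match.
- l[5] bin_id=3 → no match.
- plus 5 unmatched r row(s), each kept with NULL l columns.
After projecting and ordering:
r.weight | l.aisle
10 | A
10 | B
19 | A
19 | B
19 | NULL
22 | NULL
28 | NULL
38 | NULL
39 | NULL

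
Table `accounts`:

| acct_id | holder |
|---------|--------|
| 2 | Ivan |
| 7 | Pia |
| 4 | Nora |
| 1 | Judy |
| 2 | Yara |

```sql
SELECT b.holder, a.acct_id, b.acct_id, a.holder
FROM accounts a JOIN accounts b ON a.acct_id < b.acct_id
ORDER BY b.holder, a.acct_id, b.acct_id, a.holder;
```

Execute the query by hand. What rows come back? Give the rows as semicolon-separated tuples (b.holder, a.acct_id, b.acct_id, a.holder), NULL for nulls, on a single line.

(Ivan, 1, 2, Judy); (Nora, 1, 4, Judy); (Nora, 2, 4, Ivan); (Nora, 2, 4, Yara); (Pia, 1, 7, Judy); (Pia, 2, 7, Ivan); (Pia, 2, 7, Yara); (Pia, 4, 7, Nora); (Yara, 1, 2, Judy)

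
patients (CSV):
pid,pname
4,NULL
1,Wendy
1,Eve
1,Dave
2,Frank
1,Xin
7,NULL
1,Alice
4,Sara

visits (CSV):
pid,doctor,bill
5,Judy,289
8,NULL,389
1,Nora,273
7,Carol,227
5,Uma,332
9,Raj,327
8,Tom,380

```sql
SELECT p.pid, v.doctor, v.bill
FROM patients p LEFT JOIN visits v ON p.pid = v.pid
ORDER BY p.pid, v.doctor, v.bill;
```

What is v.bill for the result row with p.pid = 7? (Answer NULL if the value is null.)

227

LEFT JOIN keeps every row from `patients`; unmatched rows get NULL for `visits`'s columns.
Matching on p.pid = v.pid.
- p[0] pid=4 → no match; kept with NULLs on the v side.
- p[1] pid=1 → 1 match(es) in v → 1 row(s).
- p[2] pid=1 → 1 match(es) in v → 1 row(s).
- p[3] pid=1 → 1 match(es) in v → 1 row(s).
- p[4] pid=2 → no match; kept with NULLs on the v side.
- p[5] pid=1 → 1 match(es) in v → 1 row(s).
- p[6] pid=7 → 1 match(es) in v → 1 row(s).
- p[7] pid=1 → 1 match(es) in v → 1 row(s).
- p[8] pid=4 → no match; kept with NULLs on the v side.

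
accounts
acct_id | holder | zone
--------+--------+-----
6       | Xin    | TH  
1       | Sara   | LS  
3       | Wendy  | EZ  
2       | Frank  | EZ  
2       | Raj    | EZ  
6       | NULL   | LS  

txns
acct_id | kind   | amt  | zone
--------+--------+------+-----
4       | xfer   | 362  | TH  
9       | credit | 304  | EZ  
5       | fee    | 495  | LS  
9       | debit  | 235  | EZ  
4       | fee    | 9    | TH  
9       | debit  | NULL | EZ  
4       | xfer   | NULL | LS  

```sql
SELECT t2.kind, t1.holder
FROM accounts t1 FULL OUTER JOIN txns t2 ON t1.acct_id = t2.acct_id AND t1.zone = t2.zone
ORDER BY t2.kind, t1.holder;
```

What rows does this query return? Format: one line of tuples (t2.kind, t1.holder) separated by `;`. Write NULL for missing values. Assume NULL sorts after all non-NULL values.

(credit, NULL); (debit, NULL); (debit, NULL); (fee, NULL); (fee, NULL); (xfer, NULL); (xfer, NULL); (NULL, Frank); (NULL, Raj); (NULL, Sara); (NULL, Wendy); (NULL, Xin); (NULL, NULL)

FULL OUTER JOIN keeps every row from both sides; unmatched rows get NULL for the other side's columns.
Matching on t1.acct_id = t2.acct_id AND t1.zone = t2.zone.
- acct_id=6, zone=TH: no t2 row matches, row kept with t2 columns NULL.
- acct_id=1, zone=LS: no t2 row matches, row kept with t2 columns NULL.
- acct_id=3, zone=EZ: no t2 row matches, row kept with t2 columns NULL.
- acct_id=2, zone=EZ: no t2 row matches, row kept with t2 columns NULL.
- acct_id=2, zone=EZ: no t2 row matches, row kept with t2 columns NULL.
- acct_id=6, zone=LS: no t2 row matches, row kept with t2 columns NULL.
- 7 row(s) from t2 found no t1 partner → padded with NULL.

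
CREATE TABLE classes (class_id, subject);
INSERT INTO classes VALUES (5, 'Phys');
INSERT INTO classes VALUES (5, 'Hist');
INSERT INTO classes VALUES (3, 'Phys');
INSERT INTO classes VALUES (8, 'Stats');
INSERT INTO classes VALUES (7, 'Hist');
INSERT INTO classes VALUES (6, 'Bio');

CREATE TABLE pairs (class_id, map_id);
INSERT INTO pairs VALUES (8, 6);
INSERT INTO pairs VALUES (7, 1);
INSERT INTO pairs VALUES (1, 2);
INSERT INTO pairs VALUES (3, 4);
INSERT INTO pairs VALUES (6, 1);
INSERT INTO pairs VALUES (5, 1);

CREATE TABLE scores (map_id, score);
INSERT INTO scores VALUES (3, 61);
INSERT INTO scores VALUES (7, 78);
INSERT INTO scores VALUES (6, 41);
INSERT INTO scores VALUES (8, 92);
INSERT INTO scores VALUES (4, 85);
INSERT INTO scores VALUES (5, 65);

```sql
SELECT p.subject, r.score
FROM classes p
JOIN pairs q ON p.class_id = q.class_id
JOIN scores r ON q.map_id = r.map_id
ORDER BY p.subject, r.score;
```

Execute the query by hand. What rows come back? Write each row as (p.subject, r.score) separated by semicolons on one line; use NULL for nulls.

Step 1 — p INNER JOIN q on class_id → 6 row(s).
Then INNER JOIN `scores r` on map_id: keep only rows whose q.map_id appears in r.

(Phys, 85); (Stats, 41)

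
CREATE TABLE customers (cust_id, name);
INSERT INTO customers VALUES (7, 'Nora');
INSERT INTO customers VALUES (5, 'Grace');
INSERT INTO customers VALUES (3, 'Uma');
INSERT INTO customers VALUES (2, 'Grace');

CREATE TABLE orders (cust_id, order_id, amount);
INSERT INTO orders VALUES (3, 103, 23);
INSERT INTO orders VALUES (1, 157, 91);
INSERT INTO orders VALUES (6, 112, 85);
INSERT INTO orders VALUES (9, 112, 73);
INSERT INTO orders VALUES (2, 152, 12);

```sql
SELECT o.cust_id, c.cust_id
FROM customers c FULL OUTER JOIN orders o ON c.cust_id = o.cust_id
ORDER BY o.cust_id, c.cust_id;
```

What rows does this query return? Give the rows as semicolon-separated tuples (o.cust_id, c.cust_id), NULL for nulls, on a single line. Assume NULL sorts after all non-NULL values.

(1, NULL); (2, 2); (3, 3); (6, NULL); (9, NULL); (NULL, 5); (NULL, 7)

FULL OUTER JOIN keeps every row from both sides; unmatched rows get NULL for the other side's columns.
Matching on c.cust_id = o.cust_id.
Matched pairs: 2; unmatched c rows kept: 2; unmatched o rows kept: 3.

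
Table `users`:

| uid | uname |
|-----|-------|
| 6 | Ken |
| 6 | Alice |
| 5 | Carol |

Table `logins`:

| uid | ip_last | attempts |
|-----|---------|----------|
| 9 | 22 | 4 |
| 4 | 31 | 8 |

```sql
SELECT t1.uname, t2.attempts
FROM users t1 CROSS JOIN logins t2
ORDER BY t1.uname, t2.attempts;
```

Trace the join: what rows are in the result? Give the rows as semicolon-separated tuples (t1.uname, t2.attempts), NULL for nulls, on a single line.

CROSS JOIN pairs every row of `users` with every row of `logins`: 3 × 2 = 6 rows.
After projecting and ordering:
t1.uname | t2.attempts
Alice | 4
Alice | 8
Carol | 4
Carol | 8
Ken | 4
Ken | 8

(Alice, 4); (Alice, 8); (Carol, 4); (Carol, 8); (Ken, 4); (Ken, 8)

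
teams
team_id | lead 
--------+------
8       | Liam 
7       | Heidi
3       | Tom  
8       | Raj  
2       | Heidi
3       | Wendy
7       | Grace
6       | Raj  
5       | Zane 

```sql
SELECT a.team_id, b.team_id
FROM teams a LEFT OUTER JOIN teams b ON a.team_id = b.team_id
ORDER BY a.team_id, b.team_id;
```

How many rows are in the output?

LEFT JOIN keeps every row from `teams a`; unmatched rows get NULL for `teams b`'s columns.
Matching on a.team_id = b.team_id.
Matched pairs: 15; unmatched a rows kept: 0.
Total: 15 rows.

15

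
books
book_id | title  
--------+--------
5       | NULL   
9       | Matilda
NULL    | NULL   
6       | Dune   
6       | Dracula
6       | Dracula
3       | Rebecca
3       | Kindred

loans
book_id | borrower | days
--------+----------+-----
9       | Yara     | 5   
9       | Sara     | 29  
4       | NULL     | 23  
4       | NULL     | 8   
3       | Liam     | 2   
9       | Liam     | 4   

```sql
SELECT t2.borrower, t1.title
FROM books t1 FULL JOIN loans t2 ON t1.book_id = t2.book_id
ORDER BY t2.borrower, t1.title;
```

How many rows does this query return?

FULL OUTER JOIN keeps every row from both sides; unmatched rows get NULL for the other side's columns.
Matching on t1.book_id = t2.book_id. A NULL in a compared column never satisfies the condition.
- t1 (book_id=5) has no partner → padded with NULL.
- t1 (book_id=9) pairs with 3 row(s) of t2.
- t1 (book_id=NULL) has no partner → padded with NULL.
- t1 (book_id=6) has no partner → padded with NULL.
- t1 (book_id=6) has no partner → padded with NULL.
- t1 (book_id=6) has no partner → padded with NULL.
- t1 (book_id=3) pairs with 1 row(s) of t2.
- t1 (book_id=3) pairs with 1 row(s) of t2.
- 2 t2 row(s) had no t1 match → kept, t1 columns NULL.
Total: 5 matched + 7 padded = 12 rows.

12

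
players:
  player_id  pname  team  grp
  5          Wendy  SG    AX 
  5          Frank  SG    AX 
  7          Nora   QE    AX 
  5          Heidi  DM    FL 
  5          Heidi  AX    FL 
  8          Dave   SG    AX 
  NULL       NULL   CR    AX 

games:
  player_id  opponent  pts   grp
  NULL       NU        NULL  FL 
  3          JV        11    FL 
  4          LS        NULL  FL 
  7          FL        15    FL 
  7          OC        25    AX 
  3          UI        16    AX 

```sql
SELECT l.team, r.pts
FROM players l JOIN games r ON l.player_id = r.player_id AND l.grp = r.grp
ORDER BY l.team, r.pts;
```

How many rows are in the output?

1

INNER JOIN keeps only pairs where the ON condition holds.
Matching on l.player_id = r.player_id AND l.grp = r.grp. A NULL in a compared column never satisfies the condition.
Matched pairs: 1.
Total: 1 rows.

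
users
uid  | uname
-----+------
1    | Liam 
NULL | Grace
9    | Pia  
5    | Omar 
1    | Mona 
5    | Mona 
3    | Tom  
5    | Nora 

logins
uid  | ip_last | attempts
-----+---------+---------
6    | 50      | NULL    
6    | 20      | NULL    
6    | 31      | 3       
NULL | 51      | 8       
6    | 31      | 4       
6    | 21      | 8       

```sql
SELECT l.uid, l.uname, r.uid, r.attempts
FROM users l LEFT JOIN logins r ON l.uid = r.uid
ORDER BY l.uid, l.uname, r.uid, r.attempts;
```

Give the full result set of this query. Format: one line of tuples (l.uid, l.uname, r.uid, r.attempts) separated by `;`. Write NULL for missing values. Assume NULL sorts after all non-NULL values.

(1, Liam, NULL, NULL); (1, Mona, NULL, NULL); (3, Tom, NULL, NULL); (5, Mona, NULL, NULL); (5, Nora, NULL, NULL); (5, Omar, NULL, NULL); (9, Pia, NULL, NULL); (NULL, Grace, NULL, NULL)

LEFT JOIN keeps every row from `users`; unmatched rows get NULL for `logins`'s columns.
Matching on l.uid = r.uid. A NULL in a compared column never satisfies the condition.
- l (uid=1) has no partner → padded with NULL.
- l (uid=NULL) has no partner → padded with NULL.
- l (uid=9) has no partner → padded with NULL.
- l (uid=5) has no partner → padded with NULL.
- l (uid=1) has no partner → padded with NULL.
- l (uid=5) has no partner → padded with NULL.
- l (uid=3) has no partner → padded with NULL.
- l (uid=5) has no partner → padded with NULL.
After projecting and ordering:
l.uid | l.uname | r.uid | r.attempts
1 | Liam | NULL | NULL
1 | Mona | NULL | NULL
3 | Tom | NULL | NULL
5 | Mona | NULL | NULL
5 | Nora | NULL | NULL
5 | Omar | NULL | NULL
9 | Pia | NULL | NULL
NULL | Grace | NULL | NULL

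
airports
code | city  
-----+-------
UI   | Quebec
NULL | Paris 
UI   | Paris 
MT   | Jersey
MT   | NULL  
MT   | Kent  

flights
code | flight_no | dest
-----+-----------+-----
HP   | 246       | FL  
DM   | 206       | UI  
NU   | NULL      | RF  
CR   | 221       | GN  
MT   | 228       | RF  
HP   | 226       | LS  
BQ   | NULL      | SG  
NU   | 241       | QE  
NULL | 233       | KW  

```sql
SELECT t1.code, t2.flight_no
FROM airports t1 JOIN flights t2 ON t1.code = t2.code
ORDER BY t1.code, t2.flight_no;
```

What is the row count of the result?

3

INNER JOIN keeps only pairs where the ON condition holds.
Matching on t1.code = t2.code. A NULL in a compared column never satisfies the condition.
- t1 (code=UI) has no partner → excluded.
- t1 (code=NULL) has no partner → excluded.
- t1 (code=UI) has no partner → excluded.
- t1 (code=MT) pairs with 1 row(s) of t2.
- t1 (code=MT) pairs with 1 row(s) of t2.
- t1 (code=MT) pairs with 1 row(s) of t2.
Total: 3 rows.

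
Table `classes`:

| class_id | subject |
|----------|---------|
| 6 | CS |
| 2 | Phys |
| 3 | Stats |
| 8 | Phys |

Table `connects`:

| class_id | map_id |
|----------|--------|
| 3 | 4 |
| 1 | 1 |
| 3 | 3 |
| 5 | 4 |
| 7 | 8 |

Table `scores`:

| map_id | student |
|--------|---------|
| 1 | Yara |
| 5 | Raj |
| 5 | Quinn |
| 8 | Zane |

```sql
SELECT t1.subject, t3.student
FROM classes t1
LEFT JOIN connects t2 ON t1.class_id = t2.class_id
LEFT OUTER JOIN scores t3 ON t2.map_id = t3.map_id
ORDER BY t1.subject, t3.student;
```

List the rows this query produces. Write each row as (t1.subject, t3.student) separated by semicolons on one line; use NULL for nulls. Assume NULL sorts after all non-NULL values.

(CS, NULL); (Phys, NULL); (Phys, NULL); (Stats, NULL); (Stats, NULL)

Evaluate left to right. First `classes t1 LEFT JOIN connects t2` on class_id: 5 row(s).
Then LEFT JOIN `scores t3` on map_id: each of those 5 rows is kept; rows whose t2.map_id has no match in t3 get NULL for t3's columns.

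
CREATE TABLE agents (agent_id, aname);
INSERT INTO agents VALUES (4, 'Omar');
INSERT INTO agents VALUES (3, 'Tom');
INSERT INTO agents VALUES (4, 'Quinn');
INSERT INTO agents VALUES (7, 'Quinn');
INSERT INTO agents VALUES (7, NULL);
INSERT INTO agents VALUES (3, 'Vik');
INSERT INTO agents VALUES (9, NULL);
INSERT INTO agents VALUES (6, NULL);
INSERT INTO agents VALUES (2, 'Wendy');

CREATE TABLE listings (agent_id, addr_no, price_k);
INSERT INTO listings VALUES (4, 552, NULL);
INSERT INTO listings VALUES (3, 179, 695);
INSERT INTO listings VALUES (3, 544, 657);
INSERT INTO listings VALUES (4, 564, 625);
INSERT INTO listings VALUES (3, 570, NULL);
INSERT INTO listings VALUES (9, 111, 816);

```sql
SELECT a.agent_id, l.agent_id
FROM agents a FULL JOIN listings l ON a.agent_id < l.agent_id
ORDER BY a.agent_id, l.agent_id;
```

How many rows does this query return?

18

FULL OUTER JOIN keeps every row from both sides; unmatched rows get NULL for the other side's columns.
Matching on a.agent_id < l.agent_id.
- a (agent_id=4) pairs with 1 row(s) of l.
- a (agent_id=3) pairs with 3 row(s) of l.
- a (agent_id=4) pairs with 1 row(s) of l.
- a (agent_id=7) pairs with 1 row(s) of l.
- a (agent_id=7) pairs with 1 row(s) of l.
- a (agent_id=3) pairs with 3 row(s) of l.
- a (agent_id=9) has no partner → padded with NULL.
- a (agent_id=6) pairs with 1 row(s) of l.
- a (agent_id=2) pairs with 6 row(s) of l.
Total: 17 matched + 1 padded = 18 rows.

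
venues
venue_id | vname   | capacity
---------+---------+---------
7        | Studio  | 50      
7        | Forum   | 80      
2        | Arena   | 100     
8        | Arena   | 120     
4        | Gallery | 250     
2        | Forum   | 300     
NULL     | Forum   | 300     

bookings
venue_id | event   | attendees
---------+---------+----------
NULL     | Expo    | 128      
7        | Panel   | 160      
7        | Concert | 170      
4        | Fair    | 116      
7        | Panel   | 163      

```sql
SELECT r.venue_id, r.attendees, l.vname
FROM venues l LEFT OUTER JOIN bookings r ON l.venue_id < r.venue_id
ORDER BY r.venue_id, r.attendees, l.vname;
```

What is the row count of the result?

LEFT JOIN keeps every row from `venues`; unmatched rows get NULL for `bookings`'s columns.
Matching on l.venue_id < r.venue_id. A NULL in a compared column never satisfies the condition.
- l row (venue_id=7): no match → kept, r columns NULL.
- l row (venue_id=7): no match → kept, r columns NULL.
- l row (venue_id=2): matches 4 r row(s) → 4 output row(s).
- l row (venue_id=8): no match → kept, r columns NULL.
- l row (venue_id=4): matches 3 r row(s) → 3 output row(s).
- l row (venue_id=2): matches 4 r row(s) → 4 output row(s).
- l row (venue_id=NULL): no match → kept, r columns NULL.
Total: 11 matched + 4 padded = 15 rows.

15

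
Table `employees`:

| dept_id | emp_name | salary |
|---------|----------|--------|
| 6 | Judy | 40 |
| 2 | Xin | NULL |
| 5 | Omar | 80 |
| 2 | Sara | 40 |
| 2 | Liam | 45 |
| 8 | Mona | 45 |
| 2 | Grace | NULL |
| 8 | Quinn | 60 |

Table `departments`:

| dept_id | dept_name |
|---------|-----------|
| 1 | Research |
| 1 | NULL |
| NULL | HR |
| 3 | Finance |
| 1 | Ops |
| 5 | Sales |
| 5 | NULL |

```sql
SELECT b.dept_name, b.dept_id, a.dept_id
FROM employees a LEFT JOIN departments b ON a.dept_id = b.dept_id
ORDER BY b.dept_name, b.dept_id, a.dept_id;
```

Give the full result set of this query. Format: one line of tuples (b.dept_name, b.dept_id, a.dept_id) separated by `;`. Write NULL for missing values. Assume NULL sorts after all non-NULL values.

LEFT JOIN keeps every row from `employees`; unmatched rows get NULL for `departments`'s columns.
Matching on a.dept_id = b.dept_id. A NULL in a compared column never satisfies the condition.
- a (dept_id=6) has no partner → padded with NULL.
- a (dept_id=2) has no partner → padded with NULL.
- a (dept_id=5) pairs with 2 row(s) of b.
- a (dept_id=2) has no partner → padded with NULL.
- a (dept_id=2) has no partner → padded with NULL.
- a (dept_id=8) has no partner → padded with NULL.
- a (dept_id=2) has no partner → padded with NULL.
- a (dept_id=8) has no partner → padded with NULL.
After projecting and ordering:
b.dept_name | b.dept_id | a.dept_id
Sales | 5 | 5
NULL | 5 | 5
NULL | NULL | 2
NULL | NULL | 2
NULL | NULL | 2
NULL | NULL | 2
NULL | NULL | 6
NULL | NULL | 8
NULL | NULL | 8

(Sales, 5, 5); (NULL, 5, 5); (NULL, NULL, 2); (NULL, NULL, 2); (NULL, NULL, 2); (NULL, NULL, 2); (NULL, NULL, 6); (NULL, NULL, 8); (NULL, NULL, 8)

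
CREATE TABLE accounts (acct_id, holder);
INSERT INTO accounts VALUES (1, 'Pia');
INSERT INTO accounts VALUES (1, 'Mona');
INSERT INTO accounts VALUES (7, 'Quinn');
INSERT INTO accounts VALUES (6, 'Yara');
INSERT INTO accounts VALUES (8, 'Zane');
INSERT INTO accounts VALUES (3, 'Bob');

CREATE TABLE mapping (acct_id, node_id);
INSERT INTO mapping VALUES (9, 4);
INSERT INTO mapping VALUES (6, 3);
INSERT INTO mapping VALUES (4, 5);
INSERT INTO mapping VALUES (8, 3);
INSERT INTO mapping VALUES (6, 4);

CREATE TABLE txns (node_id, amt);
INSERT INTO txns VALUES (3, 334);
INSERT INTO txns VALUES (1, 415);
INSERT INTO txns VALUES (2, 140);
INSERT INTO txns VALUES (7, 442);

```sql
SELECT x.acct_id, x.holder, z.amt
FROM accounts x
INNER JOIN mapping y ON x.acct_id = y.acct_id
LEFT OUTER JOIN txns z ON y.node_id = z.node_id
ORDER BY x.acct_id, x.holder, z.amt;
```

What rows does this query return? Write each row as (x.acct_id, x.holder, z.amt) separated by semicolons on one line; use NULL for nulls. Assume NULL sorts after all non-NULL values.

Joins associate left-to-right: accounts INNER JOIN mapping on acct_id gives 3 intermediate row(s).
Then LEFT JOIN `txns z` on node_id: each of those 3 rows is kept; rows whose y.node_id has no match in z get NULL for z's columns.

(6, Yara, 334); (6, Yara, NULL); (8, Zane, 334)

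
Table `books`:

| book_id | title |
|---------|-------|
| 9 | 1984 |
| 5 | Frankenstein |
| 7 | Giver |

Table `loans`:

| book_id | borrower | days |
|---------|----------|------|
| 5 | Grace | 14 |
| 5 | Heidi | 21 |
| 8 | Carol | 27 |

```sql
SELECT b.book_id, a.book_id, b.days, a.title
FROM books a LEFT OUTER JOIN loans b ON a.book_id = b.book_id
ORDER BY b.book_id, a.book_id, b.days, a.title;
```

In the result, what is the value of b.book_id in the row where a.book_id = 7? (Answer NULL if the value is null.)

LEFT JOIN keeps every row from `books`; unmatched rows get NULL for `loans`'s columns.
Matching on a.book_id = b.book_id.
- a[0] book_id=9 → no match; kept with NULLs on the b side.
- a[1] book_id=5 → 2 match(es) in b → 2 row(s).
- a[2] book_id=7 → no match; kept with NULLs on the b side.

NULL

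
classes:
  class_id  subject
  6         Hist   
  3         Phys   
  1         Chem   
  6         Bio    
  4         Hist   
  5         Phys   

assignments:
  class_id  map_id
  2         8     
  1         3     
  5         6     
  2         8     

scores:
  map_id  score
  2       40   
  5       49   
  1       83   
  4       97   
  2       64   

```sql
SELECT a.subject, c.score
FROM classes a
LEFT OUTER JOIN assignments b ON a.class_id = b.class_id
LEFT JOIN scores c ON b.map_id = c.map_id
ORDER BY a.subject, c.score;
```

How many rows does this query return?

6

Joins associate left-to-right: classes LEFT JOIN assignments on class_id gives 6 intermediate row(s).
Then LEFT JOIN `scores c` on map_id: each of those 6 rows is kept; rows whose b.map_id has no match in c get NULL for c's columns.
Result: 6 row(s).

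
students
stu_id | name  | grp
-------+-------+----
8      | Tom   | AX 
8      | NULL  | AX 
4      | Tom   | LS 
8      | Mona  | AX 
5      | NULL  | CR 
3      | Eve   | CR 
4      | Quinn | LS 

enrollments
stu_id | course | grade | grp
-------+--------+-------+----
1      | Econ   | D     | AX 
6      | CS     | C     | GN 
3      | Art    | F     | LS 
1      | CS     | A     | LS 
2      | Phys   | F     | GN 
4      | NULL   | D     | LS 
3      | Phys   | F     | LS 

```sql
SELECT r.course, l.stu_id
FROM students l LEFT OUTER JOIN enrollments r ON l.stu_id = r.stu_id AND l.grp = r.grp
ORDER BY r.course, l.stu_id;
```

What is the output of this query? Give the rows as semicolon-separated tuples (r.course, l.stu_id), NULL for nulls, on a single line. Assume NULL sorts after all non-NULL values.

LEFT JOIN keeps every row from `students`; unmatched rows get NULL for `enrollments`'s columns.
Matching on l.stu_id = r.stu_id AND l.grp = r.grp.
- l[0] stu_id=8, grp=AX → no match; kept with NULLs on the r side.
- l[1] stu_id=8, grp=AX → no match; kept with NULLs on the r side.
- l[2] stu_id=4, grp=LS → 1 match(es) in r → 1 row(s).
- l[3] stu_id=8, grp=AX → no match; kept with NULLs on the r side.
- l[4] stu_id=5, grp=CR → no match; kept with NULLs on the r side.
- l[5] stu_id=3, grp=CR → no match; kept with NULLs on the r side.
- l[6] stu_id=4, grp=LS → 1 match(es) in r → 1 row(s).
After projecting and ordering:
r.course | l.stu_id
NULL | 3
NULL | 4
NULL | 4
NULL | 5
NULL | 8
NULL | 8
NULL | 8

(NULL, 3); (NULL, 4); (NULL, 4); (NULL, 5); (NULL, 8); (NULL, 8); (NULL, 8)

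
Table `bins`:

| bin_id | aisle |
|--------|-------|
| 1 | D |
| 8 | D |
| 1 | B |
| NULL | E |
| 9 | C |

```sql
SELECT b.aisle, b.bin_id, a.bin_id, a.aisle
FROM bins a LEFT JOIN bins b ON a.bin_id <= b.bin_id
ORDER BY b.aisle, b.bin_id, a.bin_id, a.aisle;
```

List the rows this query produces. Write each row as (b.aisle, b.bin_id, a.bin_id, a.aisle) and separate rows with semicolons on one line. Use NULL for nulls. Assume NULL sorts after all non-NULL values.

LEFT JOIN keeps every row from `bins a`; unmatched rows get NULL for `bins b`'s columns.
Matching on a.bin_id <= b.bin_id. A NULL in a compared column never satisfies the condition.
Matched pairs: 11; unmatched a rows kept: 1.

(B, 1, 1, B); (B, 1, 1, D); (C, 9, 1, B); (C, 9, 1, D); (C, 9, 8, D); (C, 9, 9, C); (D, 1, 1, B); (D, 1, 1, D); (D, 8, 1, B); (D, 8, 1, D); (D, 8, 8, D); (NULL, NULL, NULL, E)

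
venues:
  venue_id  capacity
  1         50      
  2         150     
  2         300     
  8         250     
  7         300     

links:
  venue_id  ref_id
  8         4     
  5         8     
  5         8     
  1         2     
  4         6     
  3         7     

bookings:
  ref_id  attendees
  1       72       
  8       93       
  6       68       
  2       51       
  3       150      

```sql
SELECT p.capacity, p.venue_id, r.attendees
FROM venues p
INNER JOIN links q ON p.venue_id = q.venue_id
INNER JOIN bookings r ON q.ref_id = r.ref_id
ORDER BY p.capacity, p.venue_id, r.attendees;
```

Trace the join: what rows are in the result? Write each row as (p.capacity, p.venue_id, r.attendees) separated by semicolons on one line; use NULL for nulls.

Step 1 — p INNER JOIN q on venue_id → 2 row(s).
Then INNER JOIN `bookings r` on ref_id: keep only rows whose q.ref_id appears in r.

(50, 1, 51)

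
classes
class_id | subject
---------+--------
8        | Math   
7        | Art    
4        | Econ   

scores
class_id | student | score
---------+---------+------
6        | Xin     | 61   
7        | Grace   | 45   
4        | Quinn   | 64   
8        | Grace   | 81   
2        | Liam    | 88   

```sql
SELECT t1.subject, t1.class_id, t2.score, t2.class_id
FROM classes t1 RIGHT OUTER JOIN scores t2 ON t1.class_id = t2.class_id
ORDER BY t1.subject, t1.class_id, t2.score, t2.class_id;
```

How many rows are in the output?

5

RIGHT JOIN keeps every row from `scores`; unmatched rows get NULL for `classes`'s columns.
Matching on t1.class_id = t2.class_id.
- t1[0] class_id=8 → 1 match(es) in t2 → 1 row(s).
- t1[1] class_id=7 → 1 match(es) in t2 → 1 row(s).
- t1[2] class_id=4 → 1 match(es) in t2 → 1 row(s).
- plus 2 unmatched t2 row(s), each kept with NULL t1 columns.
Total: 3 matched + 2 padded = 5 rows.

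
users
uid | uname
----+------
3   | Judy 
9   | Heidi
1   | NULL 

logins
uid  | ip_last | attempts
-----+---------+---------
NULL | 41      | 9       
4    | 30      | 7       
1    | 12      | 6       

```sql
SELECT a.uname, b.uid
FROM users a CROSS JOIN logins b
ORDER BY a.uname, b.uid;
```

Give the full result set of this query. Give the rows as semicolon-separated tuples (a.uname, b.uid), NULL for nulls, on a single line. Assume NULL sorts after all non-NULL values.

(Heidi, 1); (Heidi, 4); (Heidi, NULL); (Judy, 1); (Judy, 4); (Judy, NULL); (NULL, 1); (NULL, 4); (NULL, NULL)

CROSS JOIN pairs every row of `users` with every row of `logins`: 3 × 3 = 9 rows.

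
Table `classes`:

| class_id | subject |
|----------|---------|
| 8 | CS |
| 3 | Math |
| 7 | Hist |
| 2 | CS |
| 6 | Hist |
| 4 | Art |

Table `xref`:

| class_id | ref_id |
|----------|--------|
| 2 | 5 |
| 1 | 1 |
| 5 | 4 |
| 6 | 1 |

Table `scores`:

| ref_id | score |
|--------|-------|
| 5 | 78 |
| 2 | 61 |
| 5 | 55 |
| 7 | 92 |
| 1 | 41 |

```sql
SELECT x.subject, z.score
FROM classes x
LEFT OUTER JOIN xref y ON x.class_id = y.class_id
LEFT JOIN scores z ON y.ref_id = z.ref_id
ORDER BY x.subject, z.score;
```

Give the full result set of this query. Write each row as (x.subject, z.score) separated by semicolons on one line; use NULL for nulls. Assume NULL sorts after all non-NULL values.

(Art, NULL); (CS, 55); (CS, 78); (CS, NULL); (Hist, 41); (Hist, NULL); (Math, NULL)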